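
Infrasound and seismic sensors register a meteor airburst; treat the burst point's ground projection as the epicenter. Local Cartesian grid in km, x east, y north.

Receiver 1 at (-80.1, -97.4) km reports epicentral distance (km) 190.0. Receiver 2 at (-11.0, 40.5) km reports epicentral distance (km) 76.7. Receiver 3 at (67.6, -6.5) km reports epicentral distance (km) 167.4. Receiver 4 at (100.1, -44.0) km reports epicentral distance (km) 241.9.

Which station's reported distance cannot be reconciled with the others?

Solve using three stations at a time. Using Receiver 1, Receiver 2, Receiver 3 (subtract circle equations pairwise → linear system) gives (x, y) ≈ (-67.6, 92.2).
Distances from that point to each station vs reported:
  Receiver 1: calculated 190.0 vs reported 190.0 → residual 0.0 km
  Receiver 2: calculated 76.6 vs reported 76.7 → residual 0.1 km
  Receiver 3: calculated 167.4 vs reported 167.4 → residual 0.0 km
  Receiver 4: calculated 216.0 vs reported 241.9 → residual 25.9 km
Receiver 1, Receiver 2, Receiver 3 are mutually consistent (residuals ≈ 0); Receiver 4 is off by 25.9 km.

Receiver 4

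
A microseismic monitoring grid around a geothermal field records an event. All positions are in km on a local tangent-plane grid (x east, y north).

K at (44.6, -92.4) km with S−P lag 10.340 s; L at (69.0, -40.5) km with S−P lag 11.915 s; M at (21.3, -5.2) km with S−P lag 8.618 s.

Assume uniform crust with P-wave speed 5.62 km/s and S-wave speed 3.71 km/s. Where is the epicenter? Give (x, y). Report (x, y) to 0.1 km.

Distance from S−P lag: d = Δt · v_P v_S / (v_P − v_S) = Δt · (5.62·3.71)/(5.62−3.71) ≈ 10.9163·Δt.
So d_K = 112.87, d_L = 130.07, d_M = 94.08 km.
Circle about each station: (x − 44.6)² + (y + 92.4)² = 112.87²; (x − 69.0)² + (y + 40.5)² = 130.07²; (x − 21.3)² + (y + 5.2)² = 94.08².
Subtracting pairs of circle equations eliminates x²+y² and gives linear equations (the radical axes):
48.8 x + 103.8 y = -8304.24
-46.6 x + 174.4 y = -6157.60
Solving the 2×2 system: x ≈ -60.6, y ≈ -51.5 km.
Check against K (with the unrounded x, y): √((x − 44.6)²+(y + 92.4)²) = 112.89 ≈ 112.87 km. ✓

(-60.6, -51.5)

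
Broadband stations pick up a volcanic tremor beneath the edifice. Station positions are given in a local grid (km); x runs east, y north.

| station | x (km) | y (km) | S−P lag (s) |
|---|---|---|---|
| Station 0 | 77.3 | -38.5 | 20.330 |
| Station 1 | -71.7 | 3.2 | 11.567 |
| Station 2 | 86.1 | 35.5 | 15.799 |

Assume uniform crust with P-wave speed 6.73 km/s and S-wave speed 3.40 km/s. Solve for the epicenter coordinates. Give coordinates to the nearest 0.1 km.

-19.0 km east, 62.7 km north

Distance from S−P lag: d = Δt · v_P v_S / (v_P − v_S) = Δt · (6.73·3.40)/(6.73−3.40) ≈ 6.8715·Δt.
So d_Station 0 = 139.70, d_Station 1 = 79.48, d_Station 2 = 108.56 km.
Circle about each station: (x − 77.3)² + (y + 38.5)² = 139.70²; (x + 71.7)² + (y − 3.2)² = 79.48²; (x − 86.1)² + (y − 35.5)² = 108.56².
Subtracting the Station 0 equation from the Station 1 and Station 2 equations removes the quadratic terms:
-298.0 x + 83.4 y = 10892.61
17.6 x + 148.0 y = 8946.74
Solving the 2×2 system: x ≈ -19.0, y ≈ 62.7 km.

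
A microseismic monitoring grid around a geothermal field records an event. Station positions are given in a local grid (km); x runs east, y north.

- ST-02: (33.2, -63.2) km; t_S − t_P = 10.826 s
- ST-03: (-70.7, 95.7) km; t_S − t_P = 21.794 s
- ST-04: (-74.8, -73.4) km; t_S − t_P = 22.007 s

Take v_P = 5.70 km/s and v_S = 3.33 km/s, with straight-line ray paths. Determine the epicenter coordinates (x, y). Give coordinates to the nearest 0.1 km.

x ≈ 80.9 km, y ≈ 9.2 km

Distance from S−P lag: d = Δt · v_P v_S / (v_P − v_S) = Δt · (5.70·3.33)/(5.70−3.33) ≈ 8.0089·Δt.
So d_ST-02 = 86.70, d_ST-03 = 174.55, d_ST-04 = 176.25 km.
Circle about each station: (x − 33.2)² + (y + 63.2)² = 86.70²; (x + 70.7)² + (y − 95.7)² = 174.55²; (x + 74.8)² + (y + 73.4)² = 176.25².
Subtracting pairs of circle equations eliminates x²+y² and gives linear equations (the radical axes):
-207.8 x + 317.8 y = -13890.31
-216.0 x − 20.4 y = -17661.05
Solving the 2×2 system: x ≈ 80.9, y ≈ 9.2 km.
Check against ST-02 (with the unrounded x, y): √((x − 33.2)²+(y + 63.2)²) = 86.69 ≈ 86.70 km. ✓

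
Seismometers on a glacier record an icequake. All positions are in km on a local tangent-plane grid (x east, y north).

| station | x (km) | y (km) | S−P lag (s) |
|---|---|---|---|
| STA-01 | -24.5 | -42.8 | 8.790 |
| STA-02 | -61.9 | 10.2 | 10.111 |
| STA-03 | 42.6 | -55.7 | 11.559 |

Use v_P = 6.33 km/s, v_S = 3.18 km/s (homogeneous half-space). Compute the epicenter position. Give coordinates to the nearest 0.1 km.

x ≈ 2.6 km, y ≈ 6.4 km

Distance from S−P lag: d = Δt · v_P v_S / (v_P − v_S) = Δt · (6.33·3.18)/(6.33−3.18) ≈ 6.3903·Δt.
So d_STA-01 = 56.17, d_STA-02 = 64.61, d_STA-03 = 73.87 km.
Circle about each station: (x + 24.5)² + (y + 42.8)² = 56.17²; (x + 61.9)² + (y − 10.2)² = 64.61²; (x − 42.6)² + (y + 55.7)² = 73.87².
Subtracting the STA-01 equation from the STA-02 and STA-03 equations removes the quadratic terms:
-74.8 x + 106.0 y = 484.18
134.2 x − 25.8 y = 183.45
Solving the 2×2 system: x ≈ 2.6, y ≈ 6.4 km.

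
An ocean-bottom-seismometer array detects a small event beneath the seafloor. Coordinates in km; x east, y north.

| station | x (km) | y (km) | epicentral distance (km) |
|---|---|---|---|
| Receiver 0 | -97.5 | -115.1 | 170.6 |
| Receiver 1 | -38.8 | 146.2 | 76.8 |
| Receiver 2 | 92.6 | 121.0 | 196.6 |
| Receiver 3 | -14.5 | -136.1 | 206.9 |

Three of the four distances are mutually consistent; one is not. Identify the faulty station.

Receiver 1

Solve using three stations at a time. Using Receiver 0, Receiver 2, Receiver 3 (subtract circle equations pairwise → linear system) gives (x, y) ≈ (-92.7, 55.4).
Distances from that point to each station vs reported:
  Receiver 0: calculated 170.6 vs reported 170.6 → residual 0.0 km
  Receiver 1: calculated 105.6 vs reported 76.8 → residual 28.8 km
  Receiver 2: calculated 196.6 vs reported 196.6 → residual 0.0 km
  Receiver 3: calculated 206.9 vs reported 206.9 → residual 0.0 km
Receiver 0, Receiver 2, Receiver 3 are mutually consistent (residuals ≈ 0); Receiver 1 is off by 28.8 km.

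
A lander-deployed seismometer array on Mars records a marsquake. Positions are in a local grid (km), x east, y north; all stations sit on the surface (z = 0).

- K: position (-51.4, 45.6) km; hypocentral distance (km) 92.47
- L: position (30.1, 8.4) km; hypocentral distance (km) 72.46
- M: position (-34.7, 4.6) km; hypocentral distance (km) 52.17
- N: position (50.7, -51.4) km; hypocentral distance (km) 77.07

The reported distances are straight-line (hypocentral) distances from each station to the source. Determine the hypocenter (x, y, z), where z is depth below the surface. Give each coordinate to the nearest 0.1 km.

(-19.3, -36.3, 28.5)

Each station gives a sphere (x−x_i)² + (y−y_i)² + z² = d_i² (stations at z=0).
Subtracting the K sphere from L and M: z² cancels, leaving linear equations in x and y:
163.0 x − 74.4 y = -444.50
33.4 x − 82.0 y = 2332.92
Solving: x ≈ -19.301, y ≈ -36.312 km (keep extra digits for the depth step; rounded: -19.3, -36.3).
Then from the K sphere: z² = 92.47² − (x + 51.4)² − (y − 45.6)² with x = -19.301, y = -36.312, so z ≈ 28.474 ≈ 28.5 km.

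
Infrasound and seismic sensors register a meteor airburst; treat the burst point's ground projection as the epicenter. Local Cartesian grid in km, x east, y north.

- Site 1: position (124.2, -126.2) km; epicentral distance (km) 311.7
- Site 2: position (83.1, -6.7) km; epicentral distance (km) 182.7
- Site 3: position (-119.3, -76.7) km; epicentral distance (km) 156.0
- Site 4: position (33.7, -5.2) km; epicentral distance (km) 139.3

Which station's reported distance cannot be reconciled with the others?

Site 1

Solve using three stations at a time. Using Site 2, Site 3, Site 4 (subtract circle equations pairwise → linear system) gives (x, y) ≈ (-80.6, 74.4).
Distances from that point to each station vs reported:
  Site 1: calculated 286.7 vs reported 311.7 → residual 25.0 km
  Site 2: calculated 182.7 vs reported 182.7 → residual 0.0 km
  Site 3: calculated 156.0 vs reported 156.0 → residual 0.0 km
  Site 4: calculated 139.3 vs reported 139.3 → residual 0.0 km
Site 2, Site 3, Site 4 are mutually consistent (residuals ≈ 0); Site 1 is off by 25.0 km.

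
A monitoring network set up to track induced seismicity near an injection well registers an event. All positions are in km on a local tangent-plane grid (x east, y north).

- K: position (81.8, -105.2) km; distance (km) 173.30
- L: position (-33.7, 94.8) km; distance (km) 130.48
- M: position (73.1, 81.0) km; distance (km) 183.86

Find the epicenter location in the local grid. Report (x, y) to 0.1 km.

Circle about each station: (x − 81.8)² + (y + 105.2)² = 173.30²; (x + 33.7)² + (y − 94.8)² = 130.48²; (x − 73.1)² + (y − 81.0)² = 183.86².
Subtracting the K equation from the L and M equations removes the quadratic terms:
-231.0 x + 400.0 y = 5372.31
-17.4 x + 372.4 y = -9625.28
Solving the 2×2 system: x ≈ -74.0, y ≈ -29.3 km.

x ≈ -74.0 km, y ≈ -29.3 km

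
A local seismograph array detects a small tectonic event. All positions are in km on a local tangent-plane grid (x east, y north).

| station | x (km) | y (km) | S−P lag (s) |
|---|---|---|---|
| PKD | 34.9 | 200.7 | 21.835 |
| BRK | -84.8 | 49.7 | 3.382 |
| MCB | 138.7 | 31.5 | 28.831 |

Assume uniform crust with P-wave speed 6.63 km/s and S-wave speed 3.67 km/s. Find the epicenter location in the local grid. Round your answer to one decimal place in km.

Distance from S−P lag: d = Δt · v_P v_S / (v_P − v_S) = Δt · (6.63·3.67)/(6.63−3.67) ≈ 8.2203·Δt.
So d_PKD = 179.49, d_BRK = 27.80, d_MCB = 237.00 km.
Circle about each station: (x − 34.9)² + (y − 200.7)² = 179.49²; (x + 84.8)² + (y − 49.7)² = 27.80²; (x − 138.7)² + (y − 31.5)² = 237.00².
Subtracting the PKD equation from the BRK and MCB equations removes the quadratic terms:
-239.4 x − 302.0 y = -393.55
207.6 x − 338.4 y = -45220.90
Solving the 2×2 system: x ≈ -94.1, y ≈ 75.9 km.

(-94.1, 75.9)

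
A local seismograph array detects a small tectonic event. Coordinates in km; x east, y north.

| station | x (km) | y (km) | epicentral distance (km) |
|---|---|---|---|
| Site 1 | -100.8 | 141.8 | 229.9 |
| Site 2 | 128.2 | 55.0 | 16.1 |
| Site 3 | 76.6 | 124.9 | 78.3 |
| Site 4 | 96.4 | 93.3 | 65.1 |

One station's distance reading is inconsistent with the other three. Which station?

Site 4

Solve using three stations at a time. Using Site 1, Site 2, Site 3 (subtract circle equations pairwise → linear system) gives (x, y) ≈ (112.1, 55.1).
Distances from that point to each station vs reported:
  Site 1: calculated 229.9 vs reported 229.9 → residual 0.0 km
  Site 2: calculated 16.1 vs reported 16.1 → residual 0.0 km
  Site 3: calculated 78.3 vs reported 78.3 → residual 0.0 km
  Site 4: calculated 41.3 vs reported 65.1 → residual 23.8 km
Site 1, Site 2, Site 3 are mutually consistent (residuals ≈ 0); Site 4 is off by 23.8 km.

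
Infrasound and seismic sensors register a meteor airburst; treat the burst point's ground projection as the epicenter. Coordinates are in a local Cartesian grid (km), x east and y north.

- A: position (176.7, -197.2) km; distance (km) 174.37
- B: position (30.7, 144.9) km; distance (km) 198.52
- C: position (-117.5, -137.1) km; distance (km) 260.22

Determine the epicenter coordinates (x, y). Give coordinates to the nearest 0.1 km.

x ≈ 120.6 km, y ≈ -32.1 km

Circle about each station: (x − 176.7)² + (y + 197.2)² = 174.37²; (x − 30.7)² + (y − 144.9)² = 198.52²; (x + 117.5)² + (y + 137.1)² = 260.22².
Subtracting the A equation from the B and C equations removes the quadratic terms:
-292.0 x + 684.2 y = -57177.52
-588.4 x + 120.2 y = -74817.62
Solving the 2×2 system: x ≈ 120.6, y ≈ -32.1 km.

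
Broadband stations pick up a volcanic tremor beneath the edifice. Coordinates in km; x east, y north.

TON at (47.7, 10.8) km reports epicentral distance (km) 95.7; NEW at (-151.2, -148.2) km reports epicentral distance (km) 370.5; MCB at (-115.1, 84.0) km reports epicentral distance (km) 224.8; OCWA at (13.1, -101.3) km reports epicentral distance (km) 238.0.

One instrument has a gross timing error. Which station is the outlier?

TON

Solve using three stations at a time. Using NEW, MCB, OCWA (subtract circle equations pairwise → linear system) gives (x, y) ≈ (107.2, 117.3).
Distances from that point to each station vs reported:
  TON: calculated 122.0 vs reported 95.7 → residual 26.3 km
  NEW: calculated 370.5 vs reported 370.5 → residual 0.0 km
  MCB: calculated 224.8 vs reported 224.8 → residual 0.0 km
  OCWA: calculated 238.0 vs reported 238.0 → residual 0.0 km
NEW, MCB, OCWA are mutually consistent (residuals ≈ 0); TON is off by 26.3 km.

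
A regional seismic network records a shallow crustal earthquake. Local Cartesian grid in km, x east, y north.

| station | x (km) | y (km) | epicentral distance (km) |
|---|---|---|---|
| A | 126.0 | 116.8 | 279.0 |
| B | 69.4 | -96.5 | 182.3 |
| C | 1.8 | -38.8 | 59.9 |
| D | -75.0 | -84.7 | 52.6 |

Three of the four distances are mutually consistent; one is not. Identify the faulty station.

Solve using three stations at a time. Using A, B, D (subtract circle equations pairwise → linear system) gives (x, y) ≈ (-104.2, -40.8).
Distances from that point to each station vs reported:
  A: calculated 279.0 vs reported 279.0 → residual 0.0 km
  B: calculated 182.3 vs reported 182.3 → residual 0.0 km
  C: calculated 106.0 vs reported 59.9 → residual 46.1 km
  D: calculated 52.7 vs reported 52.6 → residual 0.1 km
A, B, D are mutually consistent (residuals ≈ 0); C is off by 46.1 km.

C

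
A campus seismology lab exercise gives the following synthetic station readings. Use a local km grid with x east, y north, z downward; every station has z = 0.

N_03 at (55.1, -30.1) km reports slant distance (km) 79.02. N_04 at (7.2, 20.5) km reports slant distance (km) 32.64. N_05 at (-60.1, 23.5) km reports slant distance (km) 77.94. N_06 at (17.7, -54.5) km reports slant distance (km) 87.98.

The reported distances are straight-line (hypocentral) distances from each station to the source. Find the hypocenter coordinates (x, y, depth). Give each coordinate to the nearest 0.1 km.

Each station gives a sphere (x−x_i)² + (y−y_i)² + z² = d_i² (stations at z=0).
Subtracting the N_03 sphere from N_04 and N_05: z² cancels, leaving linear equations in x and y:
-95.8 x + 101.2 y = 1708.86
-230.4 x + 107.2 y = 391.76
Solving: x ≈ 11.002, y ≈ 27.301 km (keep extra digits for the depth step; rounded: 11.0, 27.3).
Then from the N_03 sphere: z² = 79.02² − (x − 55.1)² − (y + 30.1)² with x = 11.002, y = 27.301, so z ≈ 31.696 ≈ 31.7 km.

(11.0, 27.3, 31.7)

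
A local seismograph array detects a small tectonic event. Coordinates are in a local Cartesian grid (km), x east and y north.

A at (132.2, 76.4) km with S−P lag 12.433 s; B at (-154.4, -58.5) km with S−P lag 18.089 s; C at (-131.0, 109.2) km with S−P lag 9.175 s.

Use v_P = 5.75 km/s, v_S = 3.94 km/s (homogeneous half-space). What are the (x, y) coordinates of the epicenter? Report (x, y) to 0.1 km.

Distance from S−P lag: d = Δt · v_P v_S / (v_P − v_S) = Δt · (5.75·3.94)/(5.75−3.94) ≈ 12.5166·Δt.
So d_A = 155.62, d_B = 226.41, d_C = 114.84 km.
Circle about each station: (x − 132.2)² + (y − 76.4)² = 155.62²; (x + 154.4)² + (y + 58.5)² = 226.41²; (x + 131.0)² + (y − 109.2)² = 114.84².
Subtracting pairs of circle equations eliminates x²+y² and gives linear equations (the radical axes):
-573.2 x − 269.8 y = -23096.09
-526.4 x + 65.6 y = 16801.20
Solving the 2×2 system: x ≈ -16.8, y ≈ 121.3 km.

-16.8 km east, 121.3 km north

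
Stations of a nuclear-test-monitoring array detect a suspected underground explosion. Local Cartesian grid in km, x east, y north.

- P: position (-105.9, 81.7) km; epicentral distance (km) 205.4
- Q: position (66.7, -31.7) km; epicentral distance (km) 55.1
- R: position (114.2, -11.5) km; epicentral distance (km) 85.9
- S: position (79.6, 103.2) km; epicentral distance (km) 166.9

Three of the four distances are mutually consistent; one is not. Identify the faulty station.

Solve using three stations at a time. Using P, R, S (subtract circle equations pairwise → linear system) gives (x, y) ≈ (43.1, -59.6).
Distances from that point to each station vs reported:
  P: calculated 205.4 vs reported 205.4 → residual 0.0 km
  Q: calculated 36.6 vs reported 55.1 → residual 18.5 km
  R: calculated 85.9 vs reported 85.9 → residual 0.0 km
  S: calculated 166.9 vs reported 166.9 → residual 0.0 km
P, R, S are mutually consistent (residuals ≈ 0); Q is off by 18.5 km.

Q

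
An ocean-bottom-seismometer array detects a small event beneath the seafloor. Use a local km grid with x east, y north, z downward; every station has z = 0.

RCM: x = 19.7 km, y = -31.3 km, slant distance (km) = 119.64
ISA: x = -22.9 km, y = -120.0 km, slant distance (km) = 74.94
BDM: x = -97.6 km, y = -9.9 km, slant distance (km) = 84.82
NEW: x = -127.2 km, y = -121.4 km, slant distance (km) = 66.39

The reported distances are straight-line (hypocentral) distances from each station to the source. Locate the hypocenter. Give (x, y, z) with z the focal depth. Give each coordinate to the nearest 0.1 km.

Each station gives a sphere (x−x_i)² + (y−y_i)² + z² = d_i² (stations at z=0).
Subtracting the RCM sphere from ISA and BDM: z² cancels, leaving linear equations in x and y:
-85.2 x − 177.4 y = 22254.36
-234.6 x + 42.8 y = 15375.29
Solving: x ≈ -81.301, y ≈ -86.401 km (keep extra digits for the depth step; rounded: -81.3, -86.4).
Then from the RCM sphere: z² = 119.64² − (x − 19.7)² − (y + 31.3)² with x = -81.301, y = -86.401, so z ≈ 32.809 ≈ 32.8 km.

(-81.3, -86.4, 32.8)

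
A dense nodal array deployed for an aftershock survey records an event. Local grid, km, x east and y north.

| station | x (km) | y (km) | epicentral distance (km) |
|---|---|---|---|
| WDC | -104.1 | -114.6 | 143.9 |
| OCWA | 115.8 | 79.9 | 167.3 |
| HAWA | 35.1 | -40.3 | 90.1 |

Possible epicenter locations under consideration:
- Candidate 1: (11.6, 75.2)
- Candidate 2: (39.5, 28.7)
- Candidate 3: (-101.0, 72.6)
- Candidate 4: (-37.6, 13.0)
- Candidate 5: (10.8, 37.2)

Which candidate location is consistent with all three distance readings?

For each candidate, compare |candidate − station| to the reported distance:
Candidate 1: residuals WDC 78.4, OCWA 63.0, HAWA 27.8 → max 78.4 km
Candidate 2: residuals WDC 59.0, OCWA 75.4, HAWA 21.0 → max 75.4 km
Candidate 3: residuals WDC 43.3, OCWA 49.6, HAWA 86.7 → max 86.7 km
Candidate 4: residuals WDC 0.0, OCWA 0.1, HAWA 0.0 → max 0.1 km
Candidate 5: residuals WDC 46.5, OCWA 53.9, HAWA 8.9 → max 53.9 km
Only Candidate 4 has all residuals ≈ 0.

Candidate 4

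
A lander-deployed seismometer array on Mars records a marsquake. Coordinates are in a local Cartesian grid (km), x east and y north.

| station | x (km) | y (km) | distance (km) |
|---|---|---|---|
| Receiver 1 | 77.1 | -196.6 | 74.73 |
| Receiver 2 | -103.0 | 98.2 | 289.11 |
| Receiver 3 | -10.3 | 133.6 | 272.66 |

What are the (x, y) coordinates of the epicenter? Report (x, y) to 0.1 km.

Circle about each station: (x − 77.1)² + (y + 196.6)² = 74.73²; (x + 103.0)² + (y − 98.2)² = 289.11²; (x + 10.3)² + (y − 133.6)² = 272.66².
Subtracting the Receiver 1 equation from the Receiver 2 and Receiver 3 equations removes the quadratic terms:
-360.2 x + 589.6 y = -102343.75
-174.8 x + 660.4 y = -95399.82
Solving the 2×2 system: x ≈ 84.1, y ≈ -122.2 km.

x ≈ 84.1 km, y ≈ -122.2 km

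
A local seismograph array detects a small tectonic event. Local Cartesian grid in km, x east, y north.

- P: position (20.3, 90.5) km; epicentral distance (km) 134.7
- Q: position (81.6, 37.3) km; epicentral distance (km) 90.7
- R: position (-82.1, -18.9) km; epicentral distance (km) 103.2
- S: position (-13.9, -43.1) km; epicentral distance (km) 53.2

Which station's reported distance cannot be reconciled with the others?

R

Solve using three stations at a time. Using P, Q, S (subtract circle equations pairwise → linear system) gives (x, y) ≈ (39.2, -42.8).
Distances from that point to each station vs reported:
  P: calculated 134.7 vs reported 134.7 → residual 0.0 km
  Q: calculated 90.7 vs reported 90.7 → residual 0.0 km
  R: calculated 123.7 vs reported 103.2 → residual 20.5 km
  S: calculated 53.1 vs reported 53.2 → residual 0.1 km
P, Q, S are mutually consistent (residuals ≈ 0); R is off by 20.5 km.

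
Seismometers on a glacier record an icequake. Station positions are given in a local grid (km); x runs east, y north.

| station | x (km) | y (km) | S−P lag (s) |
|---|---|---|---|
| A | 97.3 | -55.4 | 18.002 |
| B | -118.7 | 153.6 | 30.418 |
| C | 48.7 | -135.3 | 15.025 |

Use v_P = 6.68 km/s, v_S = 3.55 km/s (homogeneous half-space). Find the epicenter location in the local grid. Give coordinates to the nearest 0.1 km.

(-38.9, -62.6)

Distance from S−P lag: d = Δt · v_P v_S / (v_P − v_S) = Δt · (6.68·3.55)/(6.68−3.55) ≈ 7.5764·Δt.
So d_A = 136.39, d_B = 230.46, d_C = 113.83 km.
Circle about each station: (x − 97.3)² + (y + 55.4)² = 136.39²; (x + 118.7)² + (y − 153.6)² = 230.46²; (x − 48.7)² + (y + 135.3)² = 113.83².
Subtracting the A equation from the B and C equations removes the quadratic terms:
-432.0 x + 418.0 y = -9363.38
-97.2 x − 159.8 y = 13786.29
Solving the 2×2 system: x ≈ -38.9, y ≈ -62.6 km.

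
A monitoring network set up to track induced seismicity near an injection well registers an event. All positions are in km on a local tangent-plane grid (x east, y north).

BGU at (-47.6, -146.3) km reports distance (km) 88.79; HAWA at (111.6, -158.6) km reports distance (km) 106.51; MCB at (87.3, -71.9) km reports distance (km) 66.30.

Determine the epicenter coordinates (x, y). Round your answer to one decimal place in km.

25.5 km east, -95.9 km north

Circle about each station: (x + 47.6)² + (y + 146.3)² = 88.79²; (x − 111.6)² + (y + 158.6)² = 106.51²; (x − 87.3)² + (y + 71.9)² = 66.30².
Subtracting the BGU equation from the HAWA and MCB equations removes the quadratic terms:
318.4 x − 24.6 y = 10478.35
269.8 x + 148.8 y = -7390.58
Solving the 2×2 system: x ≈ 25.5, y ≈ -95.9 km.
Check against BGU (with the unrounded x, y): √((x + 47.6)²+(y + 146.3)²) = 88.79 ≈ 88.79 km. ✓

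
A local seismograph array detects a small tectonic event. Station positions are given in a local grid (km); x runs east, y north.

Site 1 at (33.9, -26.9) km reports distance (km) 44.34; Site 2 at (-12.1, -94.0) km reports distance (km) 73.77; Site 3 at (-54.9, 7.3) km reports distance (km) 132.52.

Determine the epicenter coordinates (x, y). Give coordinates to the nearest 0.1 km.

Circle about each station: (x − 33.9)² + (y + 26.9)² = 44.34²; (x + 12.1)² + (y + 94.0)² = 73.77²; (x + 54.9)² + (y − 7.3)² = 132.52².
Subtracting pairs of circle equations eliminates x²+y² and gives linear equations (the radical axes):
-92.0 x − 134.2 y = 3633.61
-177.6 x + 68.4 y = -14401.03
Solving the 2×2 system: x ≈ 55.9, y ≈ -65.4 km.
Check against Site 1 (with the unrounded x, y): √((x − 33.9)²+(y + 26.9)²) = 44.34 ≈ 44.34 km. ✓

x ≈ 55.9 km, y ≈ -65.4 km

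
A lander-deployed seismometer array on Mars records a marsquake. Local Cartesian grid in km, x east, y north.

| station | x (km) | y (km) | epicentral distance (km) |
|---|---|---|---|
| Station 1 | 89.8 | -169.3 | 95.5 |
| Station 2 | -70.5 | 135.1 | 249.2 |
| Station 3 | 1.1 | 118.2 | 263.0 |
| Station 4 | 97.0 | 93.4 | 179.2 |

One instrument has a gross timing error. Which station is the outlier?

Station 3

Solve using three stations at a time. Using Station 1, Station 2, Station 4 (subtract circle equations pairwise → linear system) gives (x, y) ≈ (54.2, -80.6).
Distances from that point to each station vs reported:
  Station 1: calculated 95.5 vs reported 95.5 → residual 0.0 km
  Station 2: calculated 249.2 vs reported 249.2 → residual 0.0 km
  Station 3: calculated 205.8 vs reported 263.0 → residual 57.2 km
  Station 4: calculated 179.2 vs reported 179.2 → residual 0.0 km
Station 1, Station 2, Station 4 are mutually consistent (residuals ≈ 0); Station 3 is off by 57.2 km.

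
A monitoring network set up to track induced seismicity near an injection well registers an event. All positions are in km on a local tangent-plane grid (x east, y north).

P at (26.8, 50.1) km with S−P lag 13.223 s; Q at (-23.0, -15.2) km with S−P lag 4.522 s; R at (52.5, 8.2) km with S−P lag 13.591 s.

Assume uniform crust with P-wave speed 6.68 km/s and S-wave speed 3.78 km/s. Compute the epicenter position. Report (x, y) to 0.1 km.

(-61.4, -23.9)

Distance from S−P lag: d = Δt · v_P v_S / (v_P − v_S) = Δt · (6.68·3.78)/(6.68−3.78) ≈ 8.7070·Δt.
So d_P = 115.13, d_Q = 39.37, d_R = 118.34 km.
Circle about each station: (x − 26.8)² + (y − 50.1)² = 115.13²; (x + 23.0)² + (y + 15.2)² = 39.37²; (x − 52.5)² + (y − 8.2)² = 118.34².
Subtracting pairs of circle equations eliminates x²+y² and gives linear equations (the radical axes):
-99.6 x − 130.6 y = 9236.71
51.4 x − 83.8 y = -1154.20
Solving the 2×2 system: x ≈ -61.4, y ≈ -23.9 km.
Check against P (with the unrounded x, y): √((x − 26.8)²+(y − 50.1)²) = 115.13 ≈ 115.13 km. ✓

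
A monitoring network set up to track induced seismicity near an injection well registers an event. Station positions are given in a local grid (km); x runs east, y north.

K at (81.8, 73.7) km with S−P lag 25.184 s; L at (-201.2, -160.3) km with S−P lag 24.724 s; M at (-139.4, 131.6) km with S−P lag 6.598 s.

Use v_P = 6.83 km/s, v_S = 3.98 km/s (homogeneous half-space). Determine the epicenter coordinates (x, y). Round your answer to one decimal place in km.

Distance from S−P lag: d = Δt · v_P v_S / (v_P − v_S) = Δt · (6.83·3.98)/(6.83−3.98) ≈ 9.5380·Δt.
So d_K = 240.21, d_L = 235.82, d_M = 62.93 km.
Circle about each station: (x − 81.8)² + (y − 73.7)² = 240.21²; (x + 201.2)² + (y + 160.3)² = 235.82²; (x + 139.4)² + (y − 131.6)² = 62.93².
Subtracting pairs of circle equations eliminates x²+y² and gives linear equations (the radical axes):
-566.0 x − 468.0 y = 56144.37
-442.4 x + 115.8 y = 78368.65
Solving the 2×2 system: x ≈ -158.4, y ≈ 71.6 km.

(-158.4, 71.6)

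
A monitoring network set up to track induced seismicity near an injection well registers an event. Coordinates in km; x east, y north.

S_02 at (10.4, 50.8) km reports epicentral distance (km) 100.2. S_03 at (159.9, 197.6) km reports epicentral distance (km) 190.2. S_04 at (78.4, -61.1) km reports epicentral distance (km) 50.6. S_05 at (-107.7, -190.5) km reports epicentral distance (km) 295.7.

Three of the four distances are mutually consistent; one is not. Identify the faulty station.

Solve using three stations at a time. Using S_02, S_03, S_05 (subtract circle equations pairwise → linear system) gives (x, y) ≈ (104.3, 15.7).
Distances from that point to each station vs reported:
  S_02: calculated 100.3 vs reported 100.2 → residual 0.1 km
  S_03: calculated 190.2 vs reported 190.2 → residual 0.0 km
  S_04: calculated 81.0 vs reported 50.6 → residual 30.4 km
  S_05: calculated 295.7 vs reported 295.7 → residual 0.0 km
S_02, S_03, S_05 are mutually consistent (residuals ≈ 0); S_04 is off by 30.4 km.

S_04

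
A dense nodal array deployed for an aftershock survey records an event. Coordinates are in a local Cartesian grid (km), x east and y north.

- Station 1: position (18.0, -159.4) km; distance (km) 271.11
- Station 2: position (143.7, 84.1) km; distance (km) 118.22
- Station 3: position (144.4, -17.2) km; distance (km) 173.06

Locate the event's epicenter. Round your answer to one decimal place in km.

Circle about each station: (x − 18.0)² + (y + 159.4)² = 271.11²; (x − 143.7)² + (y − 84.1)² = 118.22²; (x − 144.4)² + (y + 17.2)² = 173.06².
Subtracting pairs of circle equations eliminates x²+y² and gives linear equations (the radical axes):
251.4 x + 487.0 y = 61514.80
252.8 x + 284.4 y = 38965.71
Solving the 2×2 system: x ≈ 28.7, y ≈ 111.5 km.

x ≈ 28.7 km, y ≈ 111.5 km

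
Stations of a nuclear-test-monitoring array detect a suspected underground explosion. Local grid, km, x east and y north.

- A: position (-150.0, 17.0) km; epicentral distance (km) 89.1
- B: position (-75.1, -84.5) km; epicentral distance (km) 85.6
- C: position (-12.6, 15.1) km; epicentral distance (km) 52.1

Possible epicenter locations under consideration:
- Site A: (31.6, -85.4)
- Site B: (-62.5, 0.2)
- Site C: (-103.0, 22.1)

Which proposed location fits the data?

Site B

For each candidate, compare |candidate − station| to the reported distance:
Site A: residuals A 119.4, B 21.1, C 57.7 → max 119.4 km
Site B: residuals A 0.0, B 0.0, C 0.0 → max 0.0 km
Site C: residuals A 41.8, B 24.6, C 38.6 → max 41.8 km
Only Site B has all residuals ≈ 0.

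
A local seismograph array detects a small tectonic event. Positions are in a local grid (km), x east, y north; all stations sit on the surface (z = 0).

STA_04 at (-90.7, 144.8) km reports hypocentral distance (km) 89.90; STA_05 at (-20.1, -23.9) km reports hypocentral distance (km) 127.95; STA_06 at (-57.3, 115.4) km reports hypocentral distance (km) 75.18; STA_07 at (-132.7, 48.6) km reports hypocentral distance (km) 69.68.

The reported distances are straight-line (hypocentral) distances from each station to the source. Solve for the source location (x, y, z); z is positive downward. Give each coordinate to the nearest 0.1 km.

Each station gives a sphere (x−x_i)² + (y−y_i)² + z² = d_i² (stations at z=0).
Subtracting the STA_04 sphere from STA_05 and STA_06: z² cancels, leaving linear equations in x and y:
141.2 x − 337.4 y = -36507.50
66.8 x − 58.8 y = -10163.10
Solving: x ≈ -90.082, y ≈ 70.504 km (keep extra digits for the depth step; rounded: -90.1, 70.5).
Then from the STA_04 sphere: z² = 89.90² − (x + 90.7)² − (y − 144.8)² with x = -90.082, y = 70.504, so z ≈ 50.614 ≈ 50.6 km.

x ≈ -90.1 km, y ≈ 70.5 km, depth ≈ 50.6 km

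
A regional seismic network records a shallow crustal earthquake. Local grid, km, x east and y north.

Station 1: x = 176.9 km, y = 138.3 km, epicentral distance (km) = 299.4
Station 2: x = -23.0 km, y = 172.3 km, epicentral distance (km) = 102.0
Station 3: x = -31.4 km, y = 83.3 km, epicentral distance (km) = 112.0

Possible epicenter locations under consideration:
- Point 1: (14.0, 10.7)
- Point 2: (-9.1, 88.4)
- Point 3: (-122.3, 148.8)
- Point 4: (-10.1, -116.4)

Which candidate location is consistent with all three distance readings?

For each candidate, compare |candidate − station| to the reported distance:
Point 1: residuals Station 1 92.5, Station 2 63.8, Station 3 26.4 → max 92.5 km
Point 2: residuals Station 1 106.8, Station 2 17.0, Station 3 89.1 → max 106.8 km
Point 3: residuals Station 1 0.0, Station 2 0.0, Station 3 0.0 → max 0.0 km
Point 4: residuals Station 1 16.6, Station 2 187.0, Station 3 88.8 → max 187.0 km
Only Point 3 has all residuals ≈ 0.

Point 3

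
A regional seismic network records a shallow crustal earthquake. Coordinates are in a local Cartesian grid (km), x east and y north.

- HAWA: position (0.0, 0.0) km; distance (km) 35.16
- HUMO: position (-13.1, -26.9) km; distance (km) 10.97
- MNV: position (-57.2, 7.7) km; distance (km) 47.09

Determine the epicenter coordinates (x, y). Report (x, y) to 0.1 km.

-24.0 km east, -25.7 km north

Circle about each station: x² + y² = 35.16²; (x + 13.1)² + (y + 26.9)² = 10.97²; (x + 57.2)² + (y − 7.7)² = 47.09².
Subtracting the HAWA equation from the HUMO and MNV equations removes the quadratic terms:
-26.2 x − 53.8 y = 2011.10
-114.4 x + 15.4 y = 2349.89
Solving the 2×2 system: x ≈ -24.0, y ≈ -25.7 km.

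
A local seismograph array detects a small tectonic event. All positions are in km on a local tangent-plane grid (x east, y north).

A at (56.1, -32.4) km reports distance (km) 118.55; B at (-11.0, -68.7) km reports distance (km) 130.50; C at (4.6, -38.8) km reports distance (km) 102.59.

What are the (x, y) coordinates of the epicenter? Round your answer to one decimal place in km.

Circle about each station: (x − 56.1)² + (y + 32.4)² = 118.55²; (x + 11.0)² + (y + 68.7)² = 130.50²; (x − 4.6)² + (y + 38.8)² = 102.59².
Subtracting the A equation from the B and C equations removes the quadratic terms:
-134.2 x − 72.6 y = -2332.43
-103.0 x − 12.8 y = 859.02
Solving the 2×2 system: x ≈ -16.0, y ≈ 61.7 km.

(-16.0, 61.7)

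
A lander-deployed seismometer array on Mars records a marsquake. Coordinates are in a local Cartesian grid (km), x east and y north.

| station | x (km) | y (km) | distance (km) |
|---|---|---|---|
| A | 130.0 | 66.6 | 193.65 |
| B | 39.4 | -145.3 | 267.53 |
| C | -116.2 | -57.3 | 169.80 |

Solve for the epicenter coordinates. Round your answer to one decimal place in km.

Circle about each station: (x − 130.0)² + (y − 66.6)² = 193.65²; (x − 39.4)² + (y + 145.3)² = 267.53²; (x + 116.2)² + (y + 57.3)² = 169.80².
Subtracting pairs of circle equations eliminates x²+y² and gives linear equations (the radical axes):
-181.2 x − 423.8 y = -32743.09
-492.4 x − 247.8 y = 4118.45
Solving the 2×2 system: x ≈ -60.2, y ≈ 103.0 km.

x ≈ -60.2 km, y ≈ 103.0 km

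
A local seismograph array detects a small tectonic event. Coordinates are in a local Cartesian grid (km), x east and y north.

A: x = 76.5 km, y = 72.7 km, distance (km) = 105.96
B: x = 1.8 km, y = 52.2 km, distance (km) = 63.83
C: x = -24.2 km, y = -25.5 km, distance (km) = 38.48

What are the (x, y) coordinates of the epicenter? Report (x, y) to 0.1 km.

x ≈ 11.4 km, y ≈ -10.9 km

Circle about each station: (x − 76.5)² + (y − 72.7)² = 105.96²; (x − 1.8)² + (y − 52.2)² = 63.83²; (x + 24.2)² + (y + 25.5)² = 38.48².
Subtracting pairs of circle equations eliminates x²+y² and gives linear equations (the radical axes):
-149.4 x − 41.0 y = -1256.21
-201.4 x − 196.4 y = -154.84
Solving the 2×2 system: x ≈ 11.4, y ≈ -10.9 km.
Check against A (with the unrounded x, y): √((x − 76.5)²+(y − 72.7)²) = 105.96 ≈ 105.96 km. ✓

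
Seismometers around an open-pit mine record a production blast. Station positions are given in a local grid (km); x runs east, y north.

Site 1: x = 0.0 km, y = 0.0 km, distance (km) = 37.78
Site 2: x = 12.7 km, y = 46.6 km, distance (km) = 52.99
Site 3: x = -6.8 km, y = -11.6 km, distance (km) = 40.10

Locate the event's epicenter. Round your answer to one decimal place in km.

x ≈ -32.6 km, y ≈ 19.1 km

Circle about each station: x² + y² = 37.78²; (x − 12.7)² + (y − 46.6)² = 52.99²; (x + 6.8)² + (y + 11.6)² = 40.10².
Subtracting pairs of circle equations eliminates x²+y² and gives linear equations (the radical axes):
25.4 x + 93.2 y = 952.24
-13.6 x − 23.2 y = 0.12
Solving the 2×2 system: x ≈ -32.6, y ≈ 19.1 km.
Check against Site 1 (with the unrounded x, y): √(x²+y²) = 37.77 ≈ 37.78 km. ✓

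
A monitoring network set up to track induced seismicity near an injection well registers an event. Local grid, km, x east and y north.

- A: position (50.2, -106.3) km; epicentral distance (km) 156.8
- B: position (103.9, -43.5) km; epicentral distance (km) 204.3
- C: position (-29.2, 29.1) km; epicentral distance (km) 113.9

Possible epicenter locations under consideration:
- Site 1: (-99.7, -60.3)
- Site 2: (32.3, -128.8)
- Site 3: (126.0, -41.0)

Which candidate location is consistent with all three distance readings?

For each candidate, compare |candidate − station| to the reported distance:
Site 1: residuals A 0.0, B 0.0, C 0.0 → max 0.0 km
Site 2: residuals A 128.0, B 92.9, C 55.6 → max 128.0 km
Site 3: residuals A 56.8, B 182.1, C 56.4 → max 182.1 km
Only Site 1 has all residuals ≈ 0.

Site 1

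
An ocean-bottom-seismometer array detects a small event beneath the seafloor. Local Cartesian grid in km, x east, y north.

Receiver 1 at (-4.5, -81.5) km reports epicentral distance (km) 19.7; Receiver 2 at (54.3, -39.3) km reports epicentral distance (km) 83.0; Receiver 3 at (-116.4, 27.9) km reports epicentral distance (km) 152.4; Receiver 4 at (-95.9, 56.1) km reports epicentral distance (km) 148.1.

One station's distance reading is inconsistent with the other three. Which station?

Solve using three stations at a time. Using Receiver 1, Receiver 2, Receiver 4 (subtract circle equations pairwise → linear system) gives (x, y) ≈ (-21.9, -72.2).
Distances from that point to each station vs reported:
  Receiver 1: calculated 19.7 vs reported 19.7 → residual 0.0 km
  Receiver 2: calculated 83.0 vs reported 83.0 → residual 0.0 km
  Receiver 3: calculated 137.7 vs reported 152.4 → residual 14.7 km
  Receiver 4: calculated 148.1 vs reported 148.1 → residual 0.0 km
Receiver 1, Receiver 2, Receiver 4 are mutually consistent (residuals ≈ 0); Receiver 3 is off by 14.7 km.

Receiver 3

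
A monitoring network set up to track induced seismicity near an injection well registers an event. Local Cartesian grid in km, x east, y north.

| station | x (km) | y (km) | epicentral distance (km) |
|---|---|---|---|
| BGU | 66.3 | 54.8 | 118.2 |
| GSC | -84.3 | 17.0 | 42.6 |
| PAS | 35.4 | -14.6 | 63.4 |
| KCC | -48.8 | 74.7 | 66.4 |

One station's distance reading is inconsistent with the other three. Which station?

Solve using three stations at a time. Using BGU, GSC, KCC (subtract circle equations pairwise → linear system) gives (x, y) ≈ (-42.5, 8.6).
Distances from that point to each station vs reported:
  BGU: calculated 118.2 vs reported 118.2 → residual 0.0 km
  GSC: calculated 42.6 vs reported 42.6 → residual 0.0 km
  PAS: calculated 81.3 vs reported 63.4 → residual 17.9 km
  KCC: calculated 66.4 vs reported 66.4 → residual 0.0 km
BGU, GSC, KCC are mutually consistent (residuals ≈ 0); PAS is off by 17.9 km.

PAS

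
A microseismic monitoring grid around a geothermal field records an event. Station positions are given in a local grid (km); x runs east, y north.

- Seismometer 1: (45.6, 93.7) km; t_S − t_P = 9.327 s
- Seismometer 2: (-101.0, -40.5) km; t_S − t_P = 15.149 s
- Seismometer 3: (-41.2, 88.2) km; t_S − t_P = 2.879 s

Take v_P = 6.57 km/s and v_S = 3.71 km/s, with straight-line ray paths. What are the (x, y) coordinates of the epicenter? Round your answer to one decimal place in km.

x ≈ -29.2 km, y ≈ 66.8 km

Distance from S−P lag: d = Δt · v_P v_S / (v_P − v_S) = Δt · (6.57·3.71)/(6.57−3.71) ≈ 8.5226·Δt.
So d_Seismometer 1 = 79.49, d_Seismometer 2 = 129.11, d_Seismometer 3 = 24.54 km.
Circle about each station: (x − 45.6)² + (y − 93.7)² = 79.49²; (x + 101.0)² + (y + 40.5)² = 129.11²; (x + 41.2)² + (y − 88.2)² = 24.54².
Subtracting the Seismometer 1 equation from the Seismometer 2 and Seismometer 3 equations removes the quadratic terms:
-293.2 x − 268.4 y = -9368.53
-173.6 x − 11.0 y = 4334.08
Solving the 2×2 system: x ≈ -29.2, y ≈ 66.8 km.
Check against Seismometer 1 (with the unrounded x, y): √((x − 45.6)²+(y − 93.7)²) = 79.49 ≈ 79.49 km. ✓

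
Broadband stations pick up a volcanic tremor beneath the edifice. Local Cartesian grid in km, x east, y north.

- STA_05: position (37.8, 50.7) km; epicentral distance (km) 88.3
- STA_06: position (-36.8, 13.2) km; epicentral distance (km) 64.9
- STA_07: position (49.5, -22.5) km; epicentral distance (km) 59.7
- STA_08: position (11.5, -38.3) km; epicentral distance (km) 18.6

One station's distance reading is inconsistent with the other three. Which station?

Solve using three stations at a time. Using STA_06, STA_07, STA_08 (subtract circle equations pairwise → linear system) gives (x, y) ≈ (-6.2, -44.0).
Distances from that point to each station vs reported:
  STA_05: calculated 104.4 vs reported 88.3 → residual 16.1 km
  STA_06: calculated 64.9 vs reported 64.9 → residual 0.0 km
  STA_07: calculated 59.7 vs reported 59.7 → residual 0.0 km
  STA_08: calculated 18.6 vs reported 18.6 → residual 0.0 km
STA_06, STA_07, STA_08 are mutually consistent (residuals ≈ 0); STA_05 is off by 16.1 km.

STA_05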